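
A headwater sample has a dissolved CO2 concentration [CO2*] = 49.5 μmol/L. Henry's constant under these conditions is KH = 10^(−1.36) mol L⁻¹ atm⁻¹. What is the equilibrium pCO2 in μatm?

KH = 10^(−1.36) = 4.365×10^-2 mol L⁻¹ atm⁻¹
pCO2 = [CO2*]/KH = 49.5×10^-6 / 4.365×10^-2 = 1.13×10^-3 atm = 1130 μatm

pCO2 = 1130 μatm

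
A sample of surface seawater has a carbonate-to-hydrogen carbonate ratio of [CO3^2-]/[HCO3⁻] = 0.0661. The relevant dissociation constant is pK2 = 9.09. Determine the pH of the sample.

From K2 = [H⁺][CO3^2-]/[HCO3⁻]:  pH = pK2 + log₁₀([CO3^2-]/[HCO3⁻])
log₁₀(0.0661) = -1.180
pH = 9.09 + (-1.180) = 7.91

pH = 7.91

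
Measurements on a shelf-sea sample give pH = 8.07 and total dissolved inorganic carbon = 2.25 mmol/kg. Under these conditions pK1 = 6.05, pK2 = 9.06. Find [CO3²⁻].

α₂ = 1 / (1 + [H⁺]/K2 + [H⁺]²/(K1K2)) = 1 / (1 + 10^+0.99 + 10^-1.03)
   = 1 / (1 + 9.7724 + 0.093325) = 1/10.866 = 0.09203
[CO3²⁻] = α₂ × DIC = 0.09203 × 2.25 = 0.207 mmol/kg

[CO3²⁻] = 0.207 mmol/kg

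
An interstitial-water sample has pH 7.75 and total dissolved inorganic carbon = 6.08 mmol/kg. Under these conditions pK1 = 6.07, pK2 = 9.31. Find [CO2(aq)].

[CO2*] = 0.121 mmol/kg

α₀ = 1 / (1 + K1/[H⁺] + K1K2/[H⁺]²) = 1 / (1 + 10^+1.68 + 10^+0.12)
   = 1 / (1 + 47.863 + 1.3183) = 1/50.181 = 0.01993
[CO2*] = α₀ × DIC = 0.01993 × 6.08 = 0.121 mmol/kg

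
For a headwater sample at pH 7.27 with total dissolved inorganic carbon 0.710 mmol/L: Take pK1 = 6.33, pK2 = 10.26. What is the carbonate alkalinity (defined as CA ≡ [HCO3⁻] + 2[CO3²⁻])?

CA = [HCO3⁻] + 2[CO3²⁻] = (α₁ + 2α₂)·DIC
At pH 7.27: [H⁺]/K1 = 10^-0.94 = 0.11482, K2/[H⁺] = 10^-2.99 = 0.0010233
α₁ = 1/(1 + 0.11482 + 0.0010233) = 1/1.1158 = 0.8962; α₂ = α₁·K2/[H⁺] = 0.0009171
α₁ + 2α₂ = 0.8980
CA = 0.8980 × 0.710 = 0.638 mmol/L

CA = 0.638 mmol/L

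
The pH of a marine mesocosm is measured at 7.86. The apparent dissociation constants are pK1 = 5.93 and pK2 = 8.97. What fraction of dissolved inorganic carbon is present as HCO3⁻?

α₁ = 0.918

α₁ = 1 / (1 + [H⁺]/K1 + K2/[H⁺]) = 1 / (1 + 10^-1.93 + 10^-1.11)
   = 1 / (1 + 0.011749 + 0.077625) = 1/1.0894 = 0.9180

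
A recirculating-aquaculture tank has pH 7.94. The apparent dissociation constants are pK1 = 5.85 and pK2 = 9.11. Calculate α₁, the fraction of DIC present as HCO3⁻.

α₁ = 1 / (1 + [H⁺]/K1 + K2/[H⁺]) = 1 / (1 + 10^-2.09 + 10^-1.17)
   = 1 / (1 + 0.0081283 + 0.067608) = 1/1.0757 = 0.9296

α₁ = 0.930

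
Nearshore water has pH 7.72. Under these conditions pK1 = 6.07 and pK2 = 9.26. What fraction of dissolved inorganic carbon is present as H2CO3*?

α₀ = 1 / (1 + K1/[H⁺] + K1K2/[H⁺]²) = 1 / (1 + 10^+1.65 + 10^+0.11)
   = 1 / (1 + 44.668 + 1.2882) = 1/46.957 = 0.02130

α₀ = 0.0213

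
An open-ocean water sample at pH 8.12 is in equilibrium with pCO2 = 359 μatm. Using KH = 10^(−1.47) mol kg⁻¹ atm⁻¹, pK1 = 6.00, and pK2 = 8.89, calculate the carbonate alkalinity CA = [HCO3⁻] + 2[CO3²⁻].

[CO2*] = KH · pCO2 = 10^(−1.47) × 359×10^-6 = 1.216×10^-5 mol/kg
α₀ = 1/(1 + K1/[H⁺] + K1K2/[H⁺]²) = 1/(1 + 10^+2.12 + 10^+1.35) = 0.006443
DIC = [CO2*]/α₀ = 1.216×10^-5 / 0.006443 = 1.888 mmol/kg
CA = (α₁ + 2α₂)·DIC = (0.8493 + 2×0.1442) × 1.888 = 2.15 mmol/kg

CA = 2.15 mmol/kg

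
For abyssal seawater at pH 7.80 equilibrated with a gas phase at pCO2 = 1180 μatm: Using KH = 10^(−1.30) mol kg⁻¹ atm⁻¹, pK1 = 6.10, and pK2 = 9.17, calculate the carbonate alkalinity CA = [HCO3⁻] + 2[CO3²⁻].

CA = 3.22 mmol/kg

[CO2*] = KH · pCO2 = 10^(−1.30) × 1180×10^-6 = 5.914×10^-5 mol/kg
α₀ = 1/(1 + K1/[H⁺] + K1K2/[H⁺]²) = 1/(1 + 10^+1.70 + 10^+0.33) = 0.01878
DIC = [CO2*]/α₀ = 5.914×10^-5 / 0.01878 = 3.150 mmol/kg
CA = (α₁ + 2α₂)·DIC = (0.9411 + 2×0.04014) × 3.150 = 3.22 mmol/kg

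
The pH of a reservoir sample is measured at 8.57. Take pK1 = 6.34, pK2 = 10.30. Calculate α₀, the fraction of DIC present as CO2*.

α₀ = 0.00575

α₀ = 1 / (1 + K1/[H⁺] + K1K2/[H⁺]²) = 1 / (1 + 10^+2.23 + 10^+0.50)
   = 1 / (1 + 169.82 + 3.1623) = 1/173.99 = 0.005748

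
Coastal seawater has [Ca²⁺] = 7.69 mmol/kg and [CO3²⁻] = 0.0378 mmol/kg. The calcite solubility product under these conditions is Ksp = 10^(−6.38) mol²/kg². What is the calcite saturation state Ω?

Ksp = 10^(−6.38) = 4.169×10^-7
Ω = [Ca²⁺][CO3²⁻]/Ksp = (7.69×10^-3)(0.0378×10^-3) / 4.169×10^-7 = 0.697

Ω = 0.697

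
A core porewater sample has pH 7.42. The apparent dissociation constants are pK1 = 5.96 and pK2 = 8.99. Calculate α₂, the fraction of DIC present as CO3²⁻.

α₂ = 1 / (1 + [H⁺]/K2 + [H⁺]²/(K1K2)) = 1 / (1 + 10^+1.57 + 10^+0.11)
   = 1 / (1 + 37.154 + 1.2882) = 1/39.442 = 0.02535

α₂ = 0.0254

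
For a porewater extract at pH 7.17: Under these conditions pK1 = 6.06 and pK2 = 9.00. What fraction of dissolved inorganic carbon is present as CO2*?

α₀ = 0.0711

α₀ = 1 / (1 + K1/[H⁺] + K1K2/[H⁺]²) = 1 / (1 + 10^+1.11 + 10^-0.72)
   = 1 / (1 + 12.882 + 0.19055) = 1/14.073 = 0.07106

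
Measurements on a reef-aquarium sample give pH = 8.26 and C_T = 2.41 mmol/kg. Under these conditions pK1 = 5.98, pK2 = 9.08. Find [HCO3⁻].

α₁ = 1 / (1 + [H⁺]/K1 + K2/[H⁺]) = 1 / (1 + 10^-2.28 + 10^-0.82)
   = 1 / (1 + 0.0052481 + 0.15136) = 1/1.1566 = 0.8646
[HCO3⁻] = α₁ × DIC = 0.8646 × 2.41 = 2.08 mmol/kg

[HCO3⁻] = 2.08 mmol/kg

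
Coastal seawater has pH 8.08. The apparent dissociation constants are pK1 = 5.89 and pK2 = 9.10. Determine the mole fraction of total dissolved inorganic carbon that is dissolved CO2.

α₀ = 1 / (1 + K1/[H⁺] + K1K2/[H⁺]²) = 1 / (1 + 10^+2.19 + 10^+1.17)
   = 1 / (1 + 154.88 + 14.791) = 1/170.67 = 0.005859

α₀ = 0.00586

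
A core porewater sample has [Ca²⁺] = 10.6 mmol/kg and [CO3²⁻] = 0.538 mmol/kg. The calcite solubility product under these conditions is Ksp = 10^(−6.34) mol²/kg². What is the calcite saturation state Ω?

Ksp = 10^(−6.34) = 4.571×10^-7
Ω = [Ca²⁺][CO3²⁻]/Ksp = (10.6×10^-3)(0.538×10^-3) / 4.571×10^-7 = 12.5

Ω = 12.5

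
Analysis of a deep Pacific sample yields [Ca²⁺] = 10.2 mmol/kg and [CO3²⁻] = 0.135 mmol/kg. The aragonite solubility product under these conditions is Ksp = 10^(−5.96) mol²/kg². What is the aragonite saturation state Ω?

Ω = 1.26

Ksp = 10^(−5.96) = 1.096×10^-6
Ω = [Ca²⁺][CO3²⁻]/Ksp = (10.2×10^-3)(0.135×10^-3) / 1.096×10^-6 = 1.26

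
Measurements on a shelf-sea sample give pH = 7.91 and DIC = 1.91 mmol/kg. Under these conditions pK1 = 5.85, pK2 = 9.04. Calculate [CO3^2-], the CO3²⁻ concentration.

[CO3²⁻] = 0.131 mmol/kg

α₂ = 1 / (1 + [H⁺]/K2 + [H⁺]²/(K1K2)) = 1 / (1 + 10^+1.13 + 10^-0.93)
   = 1 / (1 + 13.490 + 0.11749) = 1/14.607 = 0.06846
[CO3²⁻] = α₂ × DIC = 0.06846 × 1.91 = 0.131 mmol/kg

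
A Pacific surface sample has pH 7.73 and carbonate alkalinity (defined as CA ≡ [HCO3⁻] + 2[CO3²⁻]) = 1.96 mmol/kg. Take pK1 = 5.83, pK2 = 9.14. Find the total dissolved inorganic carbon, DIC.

CA = [HCO3⁻] + 2[CO3²⁻] = (α₁ + 2α₂)·DIC
At pH 7.73: [H⁺]/K1 = 10^-1.90 = 0.012589, K2/[H⁺] = 10^-1.41 = 0.038905
α₁ = 1/(1 + 0.012589 + 0.038905) = 1/1.0515 = 0.9510; α₂ = α₁·K2/[H⁺] = 0.03700
α₁ + 2α₂ = 1.0250
DIC = CA / (α₁ + 2α₂) = 1.96 / 1.0250 = 1.91 mmol/kg

DIC = 1.91 mmol/kg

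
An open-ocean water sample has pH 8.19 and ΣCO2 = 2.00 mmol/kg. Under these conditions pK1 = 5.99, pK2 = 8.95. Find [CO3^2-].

[CO3²⁻] = 0.295 mmol/kg

α₂ = 1 / (1 + [H⁺]/K2 + [H⁺]²/(K1K2)) = 1 / (1 + 10^+0.76 + 10^-1.44)
   = 1 / (1 + 5.7544 + 0.036308) = 1/6.7907 = 0.1473
[CO3²⁻] = α₂ × DIC = 0.1473 × 2.00 = 0.295 mmol/kg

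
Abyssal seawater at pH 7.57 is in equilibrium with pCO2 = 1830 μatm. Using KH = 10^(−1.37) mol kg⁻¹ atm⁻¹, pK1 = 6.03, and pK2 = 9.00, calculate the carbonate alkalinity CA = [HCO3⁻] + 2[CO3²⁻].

[CO2*] = KH · pCO2 = 10^(−1.37) × 1830×10^-6 = 7.806×10^-5 mol/kg
α₀ = 1/(1 + K1/[H⁺] + K1K2/[H⁺]²) = 1/(1 + 10^+1.54 + 10^+0.11) = 0.02705
DIC = [CO2*]/α₀ = 7.806×10^-5 / 0.02705 = 2.885 mmol/kg
CA = (α₁ + 2α₂)·DIC = (0.9381 + 2×0.03485) × 2.885 = 2.91 mmol/kg

CA = 2.91 mmol/kg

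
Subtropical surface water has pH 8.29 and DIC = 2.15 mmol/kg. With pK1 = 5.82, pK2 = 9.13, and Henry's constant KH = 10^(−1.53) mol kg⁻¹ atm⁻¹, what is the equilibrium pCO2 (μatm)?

pCO2 = 215 μatm

α₀ = 1 / (1 + K1/[H⁺] + K1K2/[H⁺]²) = 1 / (1 + 10^+2.47 + 10^+1.63)
   = 1 / (1 + 295.12 + 42.658) = 1/338.78 = 0.002952
[CO2*] = α₀ × DIC = 0.002952 × 2.15 = 0.006346 mmol/kg = 6.346 μmol/kg
pCO2 = [CO2*]/KH = 6.346×10^-6 / 2.951×10^-2 = 215 μatm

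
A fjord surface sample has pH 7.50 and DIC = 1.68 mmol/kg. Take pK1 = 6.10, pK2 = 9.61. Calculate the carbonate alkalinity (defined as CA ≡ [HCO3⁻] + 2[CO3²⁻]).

CA = 1.63 mmol/kg

CA = [HCO3⁻] + 2[CO3²⁻] = (α₁ + 2α₂)·DIC
At pH 7.50: [H⁺]/K1 = 10^-1.40 = 0.039811, K2/[H⁺] = 10^-2.11 = 0.0077625
α₁ = 1/(1 + 0.039811 + 0.0077625) = 1/1.0476 = 0.9546; α₂ = α₁·K2/[H⁺] = 0.007410
α₁ + 2α₂ = 0.9694
CA = 0.9694 × 1.68 = 1.63 mmol/kg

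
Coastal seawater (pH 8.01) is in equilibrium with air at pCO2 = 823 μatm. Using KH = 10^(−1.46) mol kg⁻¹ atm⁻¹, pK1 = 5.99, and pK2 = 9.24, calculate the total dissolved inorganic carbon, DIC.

[CO2*] = KH · pCO2 = 10^(−1.46) × 823×10^-6 = 2.854×10^-5 mol/kg
α₀ = 1/(1 + K1/[H⁺] + K1K2/[H⁺]²) = 1/(1 + 10^+2.02 + 10^+0.79) = 0.008938
DIC = [CO2*]/α₀ = 2.854×10^-5 / 0.008938 = 3.19 mmol/kg

DIC = 3.19 mmol/kg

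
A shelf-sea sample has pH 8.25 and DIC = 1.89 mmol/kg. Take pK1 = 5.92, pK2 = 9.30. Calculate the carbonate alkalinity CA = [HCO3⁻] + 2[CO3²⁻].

CA = 2.04 mmol/kg

CA = [HCO3⁻] + 2[CO3²⁻] = (α₁ + 2α₂)·DIC
At pH 8.25: [H⁺]/K1 = 10^-2.33 = 0.0046774, K2/[H⁺] = 10^-1.05 = 0.089125
α₁ = 1/(1 + 0.0046774 + 0.089125) = 1/1.0938 = 0.9142; α₂ = α₁·K2/[H⁺] = 0.08148
α₁ + 2α₂ = 1.0772
CA = 1.0772 × 1.89 = 2.04 mmol/kg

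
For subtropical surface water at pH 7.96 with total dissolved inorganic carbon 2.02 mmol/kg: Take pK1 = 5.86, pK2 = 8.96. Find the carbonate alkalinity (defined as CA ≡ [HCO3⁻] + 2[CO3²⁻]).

CA = [HCO3⁻] + 2[CO3²⁻] = (α₁ + 2α₂)·DIC
At pH 7.96: [H⁺]/K1 = 10^-2.10 = 0.0079433, K2/[H⁺] = 10^-1.00 = 0.10000
α₁ = 1/(1 + 0.0079433 + 0.10000) = 1/1.1079 = 0.9026; α₂ = α₁·K2/[H⁺] = 0.09026
α₁ + 2α₂ = 1.0831
CA = 1.0831 × 2.02 = 2.19 mmol/kg

CA = 2.19 mmol/kg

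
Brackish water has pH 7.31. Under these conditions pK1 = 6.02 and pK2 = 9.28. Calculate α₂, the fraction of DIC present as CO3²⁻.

α₂ = 1 / (1 + [H⁺]/K2 + [H⁺]²/(K1K2)) = 1 / (1 + 10^+1.97 + 10^+0.68)
   = 1 / (1 + 93.325 + 4.7863) = 1/99.112 = 0.01009

α₂ = 0.0101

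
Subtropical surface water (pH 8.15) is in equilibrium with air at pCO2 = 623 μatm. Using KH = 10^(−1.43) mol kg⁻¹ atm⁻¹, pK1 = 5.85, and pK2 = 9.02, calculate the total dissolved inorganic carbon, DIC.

[CO2*] = KH · pCO2 = 10^(−1.43) × 623×10^-6 = 2.315×10^-5 mol/kg
α₀ = 1/(1 + K1/[H⁺] + K1K2/[H⁺]²) = 1/(1 + 10^+2.30 + 10^+1.43) = 0.004397
DIC = [CO2*]/α₀ = 2.315×10^-5 / 0.004397 = 5.26 mmol/kg

DIC = 5.26 mmol/kg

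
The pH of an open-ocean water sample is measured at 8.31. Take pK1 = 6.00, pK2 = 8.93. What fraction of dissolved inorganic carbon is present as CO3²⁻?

α₂ = 1 / (1 + [H⁺]/K2 + [H⁺]²/(K1K2)) = 1 / (1 + 10^+0.62 + 10^-1.69)
   = 1 / (1 + 4.1687 + 0.020417) = 1/5.1891 = 0.1927

α₂ = 0.193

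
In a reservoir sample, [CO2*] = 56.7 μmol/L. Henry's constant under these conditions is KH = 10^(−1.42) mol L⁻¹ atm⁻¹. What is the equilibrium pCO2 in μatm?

pCO2 = 1490 μatm

KH = 10^(−1.42) = 3.802×10^-2 mol L⁻¹ atm⁻¹
pCO2 = [CO2*]/KH = 56.7×10^-6 / 3.802×10^-2 = 1.49×10^-3 atm = 1490 μatm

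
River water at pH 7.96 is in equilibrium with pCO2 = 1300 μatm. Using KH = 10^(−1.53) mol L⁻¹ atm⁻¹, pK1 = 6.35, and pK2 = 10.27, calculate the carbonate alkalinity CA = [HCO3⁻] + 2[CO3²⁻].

[CO2*] = KH · pCO2 = 10^(−1.53) × 1300×10^-6 = 3.837×10^-5 mol/L
α₀ = 1/(1 + K1/[H⁺] + K1K2/[H⁺]²) = 1/(1 + 10^+1.61 + 10^-0.70) = 0.02384
DIC = [CO2*]/α₀ = 3.837×10^-5 / 0.02384 = 1.609 mmol/L
CA = (α₁ + 2α₂)·DIC = (0.9714 + 2×0.004758) × 1.609 = 1.58 mmol/L

CA = 1.58 mmol/L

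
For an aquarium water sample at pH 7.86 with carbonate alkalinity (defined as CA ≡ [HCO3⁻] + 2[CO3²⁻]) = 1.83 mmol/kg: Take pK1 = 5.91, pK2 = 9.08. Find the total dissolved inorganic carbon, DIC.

DIC = 1.75 mmol/kg

CA = [HCO3⁻] + 2[CO3²⁻] = (α₁ + 2α₂)·DIC
At pH 7.86: [H⁺]/K1 = 10^-1.95 = 0.011220, K2/[H⁺] = 10^-1.22 = 0.060256
α₁ = 1/(1 + 0.011220 + 0.060256) = 1/1.0715 = 0.9333; α₂ = α₁·K2/[H⁺] = 0.05624
α₁ + 2α₂ = 1.0458
DIC = CA / (α₁ + 2α₂) = 1.83 / 1.0458 = 1.75 mmol/kg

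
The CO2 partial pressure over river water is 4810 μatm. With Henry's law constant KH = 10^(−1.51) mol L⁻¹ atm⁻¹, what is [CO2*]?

[CO2*] = 149 μmol/L

KH = 10^(−1.51) = 3.090×10^-2 mol L⁻¹ atm⁻¹
[CO2*] = KH · pCO2 = 3.090×10^-2 × 4810×10^-6 atm = 1.49×10^-4 mol/L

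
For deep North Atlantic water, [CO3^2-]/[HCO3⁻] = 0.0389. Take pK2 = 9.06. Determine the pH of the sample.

From K2 = [H⁺][CO3^2-]/[HCO3⁻]:  pH = pK2 + log₁₀([CO3^2-]/[HCO3⁻])
log₁₀(0.0389) = -1.410
pH = 9.06 + (-1.410) = 7.65

pH = 7.65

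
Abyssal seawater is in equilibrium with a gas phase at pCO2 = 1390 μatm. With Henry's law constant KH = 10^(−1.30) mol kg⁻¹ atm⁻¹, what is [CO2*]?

[CO2*] = 69.7 μmol/kg

KH = 10^(−1.30) = 5.012×10^-2 mol kg⁻¹ atm⁻¹
[CO2*] = KH · pCO2 = 5.012×10^-2 × 1390×10^-6 atm = 6.97×10^-5 mol/kg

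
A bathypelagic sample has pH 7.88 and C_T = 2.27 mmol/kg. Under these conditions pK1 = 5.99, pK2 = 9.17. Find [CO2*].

α₀ = 1 / (1 + K1/[H⁺] + K1K2/[H⁺]²) = 1 / (1 + 10^+1.89 + 10^+0.60)
   = 1 / (1 + 77.625 + 3.9811) = 1/82.606 = 0.01211
[CO2*] = α₀ × DIC = 0.01211 × 2.27 = 0.0275 mmol/kg

[CO2*] = 0.0275 mmol/kg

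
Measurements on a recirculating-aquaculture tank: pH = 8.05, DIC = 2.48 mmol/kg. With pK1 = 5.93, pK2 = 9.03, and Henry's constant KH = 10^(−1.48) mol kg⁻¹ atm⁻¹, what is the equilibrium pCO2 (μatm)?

pCO2 = 511 μatm

α₀ = 1 / (1 + K1/[H⁺] + K1K2/[H⁺]²) = 1 / (1 + 10^+2.12 + 10^+1.14)
   = 1 / (1 + 131.83 + 13.804) = 1/146.63 = 0.006820
[CO2*] = α₀ × DIC = 0.006820 × 2.48 = 0.01691 mmol/kg = 16.91 μmol/kg
pCO2 = [CO2*]/KH = 1.691×10^-5 / 3.311×10^-2 = 511 μatm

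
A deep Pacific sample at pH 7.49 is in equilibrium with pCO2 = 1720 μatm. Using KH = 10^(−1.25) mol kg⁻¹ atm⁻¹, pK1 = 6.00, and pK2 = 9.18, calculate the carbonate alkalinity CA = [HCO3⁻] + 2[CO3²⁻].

CA = 3.11 mmol/kg

[CO2*] = KH · pCO2 = 10^(−1.25) × 1720×10^-6 = 9.672×10^-5 mol/kg
α₀ = 1/(1 + K1/[H⁺] + K1K2/[H⁺]²) = 1/(1 + 10^+1.49 + 10^-0.20) = 0.03074
DIC = [CO2*]/α₀ = 9.672×10^-5 / 0.03074 = 3.147 mmol/kg
CA = (α₁ + 2α₂)·DIC = (0.9499 + 2×0.01939) × 3.147 = 3.11 mmol/kg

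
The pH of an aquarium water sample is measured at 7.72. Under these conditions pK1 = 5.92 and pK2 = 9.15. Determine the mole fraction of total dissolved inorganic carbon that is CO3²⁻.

α₂ = 0.0353

α₂ = 1 / (1 + [H⁺]/K2 + [H⁺]²/(K1K2)) = 1 / (1 + 10^+1.43 + 10^-0.37)
   = 1 / (1 + 26.915 + 0.42658) = 1/28.342 = 0.03528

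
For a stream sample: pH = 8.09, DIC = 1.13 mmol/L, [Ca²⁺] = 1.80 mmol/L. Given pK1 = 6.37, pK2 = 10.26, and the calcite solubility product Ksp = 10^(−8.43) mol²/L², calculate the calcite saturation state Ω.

Ω = 3.61

α₂ = 1 / (1 + [H⁺]/K2 + [H⁺]²/(K1K2)) = 1 / (1 + 10^+2.17 + 10^+0.45)
   = 1 / (1 + 147.91 + 2.8184) = 1/151.73 = 0.006591
[CO3²⁻] = α₂ × DIC = 0.006591 × 1.13 = 0.007447 mmol/L = 7.447 μmol/L
Ksp = 10^(−8.43) = 3.715×10^-9
Ω = [Ca²⁺][CO3²⁻]/Ksp = (1.80×10^-3)(7.447×10^-6) / 3.715×10^-9 = 3.61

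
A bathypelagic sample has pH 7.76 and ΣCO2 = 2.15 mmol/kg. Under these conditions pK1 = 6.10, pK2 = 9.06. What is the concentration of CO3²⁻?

[CO3²⁻] = 0.101 mmol/kg

α₂ = 1 / (1 + [H⁺]/K2 + [H⁺]²/(K1K2)) = 1 / (1 + 10^+1.30 + 10^-0.36)
   = 1 / (1 + 19.953 + 0.43652) = 1/21.389 = 0.04675
[CO3²⁻] = α₂ × DIC = 0.04675 × 2.15 = 0.101 mmol/kg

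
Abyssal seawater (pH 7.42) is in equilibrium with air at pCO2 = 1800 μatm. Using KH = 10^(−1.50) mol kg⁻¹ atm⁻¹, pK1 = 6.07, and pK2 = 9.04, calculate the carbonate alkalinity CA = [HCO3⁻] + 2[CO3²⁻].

[CO2*] = KH · pCO2 = 10^(−1.50) × 1800×10^-6 = 5.692×10^-5 mol/kg
α₀ = 1/(1 + K1/[H⁺] + K1K2/[H⁺]²) = 1/(1 + 10^+1.35 + 10^-0.27) = 0.04180
DIC = [CO2*]/α₀ = 5.692×10^-5 / 0.04180 = 1.362 mmol/kg
CA = (α₁ + 2α₂)·DIC = (0.9358 + 2×0.02245) × 1.362 = 1.34 mmol/kg

CA = 1.34 mmol/kg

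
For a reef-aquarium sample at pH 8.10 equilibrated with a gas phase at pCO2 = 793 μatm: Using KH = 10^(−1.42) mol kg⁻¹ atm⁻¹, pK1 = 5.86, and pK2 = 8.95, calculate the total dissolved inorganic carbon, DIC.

[CO2*] = KH · pCO2 = 10^(−1.42) × 793×10^-6 = 3.015×10^-5 mol/kg
α₀ = 1/(1 + K1/[H⁺] + K1K2/[H⁺]²) = 1/(1 + 10^+2.24 + 10^+1.39) = 0.005017
DIC = [CO2*]/α₀ = 3.015×10^-5 / 0.005017 = 6.01 mmol/kg

DIC = 6.01 mmol/kg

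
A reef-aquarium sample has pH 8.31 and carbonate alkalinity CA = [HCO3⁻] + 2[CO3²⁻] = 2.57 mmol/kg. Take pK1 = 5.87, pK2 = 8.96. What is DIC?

CA = [HCO3⁻] + 2[CO3²⁻] = (α₁ + 2α₂)·DIC
At pH 8.31: [H⁺]/K1 = 10^-2.44 = 0.0036308, K2/[H⁺] = 10^-0.65 = 0.22387
α₁ = 1/(1 + 0.0036308 + 0.22387) = 1/1.2275 = 0.8147; α₂ = α₁·K2/[H⁺] = 0.1824
α₁ + 2α₂ = 1.1794
DIC = CA / (α₁ + 2α₂) = 2.57 / 1.1794 = 2.18 mmol/kg

DIC = 2.18 mmol/kg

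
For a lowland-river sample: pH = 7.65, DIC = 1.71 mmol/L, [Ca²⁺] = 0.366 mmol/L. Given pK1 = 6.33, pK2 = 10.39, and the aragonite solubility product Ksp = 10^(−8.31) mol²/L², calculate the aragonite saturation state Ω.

Ω = 0.222

α₂ = 1 / (1 + [H⁺]/K2 + [H⁺]²/(K1K2)) = 1 / (1 + 10^+2.74 + 10^+1.42)
   = 1 / (1 + 549.54 + 26.303) = 1/576.84 = 0.001734
[CO3²⁻] = α₂ × DIC = 0.001734 × 1.71 = 0.002964 mmol/L = 2.964 μmol/L
Ksp = 10^(−8.31) = 4.898×10^-9
Ω = [Ca²⁺][CO3²⁻]/Ksp = (0.366×10^-3)(2.964×10^-6) / 4.898×10^-9 = 0.222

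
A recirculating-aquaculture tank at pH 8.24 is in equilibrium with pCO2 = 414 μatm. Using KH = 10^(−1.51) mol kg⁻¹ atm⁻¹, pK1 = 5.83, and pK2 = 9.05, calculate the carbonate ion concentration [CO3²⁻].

[CO2*] = KH · pCO2 = 10^(−1.51) × 414×10^-6 = 1.279×10^-5 mol/kg
α₀ = 1/(1 + K1/[H⁺] + K1K2/[H⁺]²) = 1/(1 + 10^+2.41 + 10^+1.60) = 0.003357
DIC = [CO2*]/α₀ = 1.279×10^-5 / 0.003357 = 3.811 mmol/kg
[CO3²⁻] = α₂·DIC; α₂ = 0.1337, so [CO3²⁻] = 0.1337 × 3.811 = 0.509 mmol/kg

[CO3²⁻] = 0.509 mmol/kg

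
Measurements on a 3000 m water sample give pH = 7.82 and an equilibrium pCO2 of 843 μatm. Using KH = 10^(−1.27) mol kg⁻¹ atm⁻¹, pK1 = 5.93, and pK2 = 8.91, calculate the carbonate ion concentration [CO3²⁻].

[CO2*] = KH · pCO2 = 10^(−1.27) × 843×10^-6 = 4.527×10^-5 mol/kg
α₀ = 1/(1 + K1/[H⁺] + K1K2/[H⁺]²) = 1/(1 + 10^+1.89 + 10^+0.80) = 0.01177
DIC = [CO2*]/α₀ = 4.527×10^-5 / 0.01177 = 3.845 mmol/kg
[CO3²⁻] = α₂·DIC; α₂ = 0.07429, so [CO3²⁻] = 0.07429 × 3.845 = 0.286 mmol/kg

[CO3²⁻] = 0.286 mmol/kg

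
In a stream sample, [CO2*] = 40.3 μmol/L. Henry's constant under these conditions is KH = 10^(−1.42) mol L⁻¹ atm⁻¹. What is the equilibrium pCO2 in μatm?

KH = 10^(−1.42) = 3.802×10^-2 mol L⁻¹ atm⁻¹
pCO2 = [CO2*]/KH = 40.3×10^-6 / 3.802×10^-2 = 1.06×10^-3 atm = 1060 μatm

pCO2 = 1060 μatm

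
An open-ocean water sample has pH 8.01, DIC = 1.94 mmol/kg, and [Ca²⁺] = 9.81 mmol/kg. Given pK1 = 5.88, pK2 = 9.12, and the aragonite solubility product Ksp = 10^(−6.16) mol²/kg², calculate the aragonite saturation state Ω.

α₂ = 1 / (1 + [H⁺]/K2 + [H⁺]²/(K1K2)) = 1 / (1 + 10^+1.11 + 10^-1.02)
   = 1 / (1 + 12.882 + 0.095499) = 1/13.978 = 0.07154
[CO3²⁻] = α₂ × DIC = 0.07154 × 1.94 = 0.1388 mmol/kg
Ksp = 10^(−6.16) = 6.918×10^-7
Ω = [Ca²⁺][CO3²⁻]/Ksp = (9.81×10^-3)(1.388×10^-4) / 6.918×10^-7 = 1.97

Ω = 1.97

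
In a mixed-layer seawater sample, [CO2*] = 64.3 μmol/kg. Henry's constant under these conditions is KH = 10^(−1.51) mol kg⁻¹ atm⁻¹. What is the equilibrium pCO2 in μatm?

pCO2 = 2080 μatm

KH = 10^(−1.51) = 3.090×10^-2 mol kg⁻¹ atm⁻¹
pCO2 = [CO2*]/KH = 64.3×10^-6 / 3.090×10^-2 = 2.08×10^-3 atm = 2080 μatm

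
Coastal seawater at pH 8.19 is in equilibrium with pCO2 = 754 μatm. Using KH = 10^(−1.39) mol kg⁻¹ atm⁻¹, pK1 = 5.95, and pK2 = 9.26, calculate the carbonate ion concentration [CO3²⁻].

[CO2*] = KH · pCO2 = 10^(−1.39) × 754×10^-6 = 3.072×10^-5 mol/kg
α₀ = 1/(1 + K1/[H⁺] + K1K2/[H⁺]²) = 1/(1 + 10^+2.24 + 10^+1.17) = 0.005275
DIC = [CO2*]/α₀ = 3.072×10^-5 / 0.005275 = 5.823 mmol/kg
[CO3²⁻] = α₂·DIC; α₂ = 0.07802, so [CO3²⁻] = 0.07802 × 5.823 = 0.454 mmol/kg

[CO3²⁻] = 0.454 mmol/kg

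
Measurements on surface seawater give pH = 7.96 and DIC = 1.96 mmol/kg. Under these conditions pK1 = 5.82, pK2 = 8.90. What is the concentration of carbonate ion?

α₂ = 1 / (1 + [H⁺]/K2 + [H⁺]²/(K1K2)) = 1 / (1 + 10^+0.94 + 10^-1.20)
   = 1 / (1 + 8.7096 + 0.063096) = 1/9.7727 = 0.1023
[CO3²⁻] = α₂ × DIC = 0.1023 × 1.96 = 0.201 mmol/kg

[CO3²⁻] = 0.201 mmol/kg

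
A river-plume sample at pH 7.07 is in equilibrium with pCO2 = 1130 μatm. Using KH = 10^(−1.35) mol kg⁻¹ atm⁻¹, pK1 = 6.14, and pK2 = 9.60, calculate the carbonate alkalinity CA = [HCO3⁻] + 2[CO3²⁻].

CA = 0.432 mmol/kg

[CO2*] = KH · pCO2 = 10^(−1.35) × 1130×10^-6 = 5.048×10^-5 mol/kg
α₀ = 1/(1 + K1/[H⁺] + K1K2/[H⁺]²) = 1/(1 + 10^+0.93 + 10^-1.60) = 0.1049
DIC = [CO2*]/α₀ = 5.048×10^-5 / 0.1049 = 0.4814 mmol/kg
CA = (α₁ + 2α₂)·DIC = (0.8925 + 2×0.002634) × 0.4814 = 0.432 mmol/kg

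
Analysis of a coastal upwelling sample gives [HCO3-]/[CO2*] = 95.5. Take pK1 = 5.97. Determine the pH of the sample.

pH = 7.95

From K1 = [H⁺][HCO3-]/[CO2*]:  pH = pK1 + log₁₀([HCO3-]/[CO2*])
log₁₀(95.5) = +1.980
pH = 5.97 + (+1.980) = 7.95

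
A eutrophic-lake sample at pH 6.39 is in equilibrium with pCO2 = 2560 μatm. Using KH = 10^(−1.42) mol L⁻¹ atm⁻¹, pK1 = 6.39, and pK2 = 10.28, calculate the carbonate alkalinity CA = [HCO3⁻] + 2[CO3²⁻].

[CO2*] = KH · pCO2 = 10^(−1.42) × 2560×10^-6 = 9.733×10^-5 mol/L
α₀ = 1/(1 + K1/[H⁺] + K1K2/[H⁺]²) = 1/(1 + 10^+0.00 + 10^-3.89) = 0.5000
DIC = [CO2*]/α₀ = 9.733×10^-5 / 0.5000 = 0.1947 mmol/L
CA = (α₁ + 2α₂)·DIC = (0.5000 + 2×6.441×10^-5) × 0.1947 = 0.0974 mmol/L

CA = 0.0974 mmol/L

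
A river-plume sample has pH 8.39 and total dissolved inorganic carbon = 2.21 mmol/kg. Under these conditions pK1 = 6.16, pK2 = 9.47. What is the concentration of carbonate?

α₂ = 1 / (1 + [H⁺]/K2 + [H⁺]²/(K1K2)) = 1 / (1 + 10^+1.08 + 10^-1.15)
   = 1 / (1 + 12.023 + 0.070795) = 1/13.093 = 0.07637
[CO3²⁻] = α₂ × DIC = 0.07637 × 2.21 = 0.169 mmol/kg

[CO3²⁻] = 0.169 mmol/kg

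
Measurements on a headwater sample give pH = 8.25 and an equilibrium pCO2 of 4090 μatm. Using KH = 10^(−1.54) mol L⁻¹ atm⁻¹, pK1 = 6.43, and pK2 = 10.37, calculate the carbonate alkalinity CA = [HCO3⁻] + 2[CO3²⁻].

CA = 7.91 mmol/L

[CO2*] = KH · pCO2 = 10^(−1.54) × 4090×10^-6 = 1.180×10^-4 mol/L
α₀ = 1/(1 + K1/[H⁺] + K1K2/[H⁺]²) = 1/(1 + 10^+1.82 + 10^-0.30) = 0.01480
DIC = [CO2*]/α₀ = 1.180×10^-4 / 0.01480 = 7.970 mmol/L
CA = (α₁ + 2α₂)·DIC = (0.9778 + 2×0.007417) × 7.970 = 7.91 mmol/L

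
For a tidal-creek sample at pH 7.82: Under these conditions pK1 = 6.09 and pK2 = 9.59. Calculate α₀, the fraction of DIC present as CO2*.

α₀ = 0.0180

α₀ = 1 / (1 + K1/[H⁺] + K1K2/[H⁺]²) = 1 / (1 + 10^+1.73 + 10^-0.04)
   = 1 / (1 + 53.703 + 0.91201) = 1/55.615 = 0.01798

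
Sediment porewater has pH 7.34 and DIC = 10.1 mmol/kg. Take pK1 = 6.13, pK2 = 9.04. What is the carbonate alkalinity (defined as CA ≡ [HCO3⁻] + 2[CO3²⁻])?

CA = [HCO3⁻] + 2[CO3²⁻] = (α₁ + 2α₂)·DIC
At pH 7.34: [H⁺]/K1 = 10^-1.21 = 0.061660, K2/[H⁺] = 10^-1.70 = 0.019953
α₁ = 1/(1 + 0.061660 + 0.019953) = 1/1.0816 = 0.9245; α₂ = α₁·K2/[H⁺] = 0.01845
α₁ + 2α₂ = 0.9614
CA = 0.9614 × 10.1 = 9.71 mmol/kg

CA = 9.71 mmol/kg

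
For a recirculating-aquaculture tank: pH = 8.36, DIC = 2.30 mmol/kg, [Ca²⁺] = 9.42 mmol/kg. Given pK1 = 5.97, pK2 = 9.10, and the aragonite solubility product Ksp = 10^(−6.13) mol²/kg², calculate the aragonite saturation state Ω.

α₂ = 1 / (1 + [H⁺]/K2 + [H⁺]²/(K1K2)) = 1 / (1 + 10^+0.74 + 10^-1.65)
   = 1 / (1 + 5.4954 + 0.022387) = 1/6.5178 = 0.1534
[CO3²⁻] = α₂ × DIC = 0.1534 × 2.30 = 0.3529 mmol/kg
Ksp = 10^(−6.13) = 7.413×10^-7
Ω = [Ca²⁺][CO3²⁻]/Ksp = (9.42×10^-3)(3.529×10^-4) / 7.413×10^-7 = 4.48

Ω = 4.48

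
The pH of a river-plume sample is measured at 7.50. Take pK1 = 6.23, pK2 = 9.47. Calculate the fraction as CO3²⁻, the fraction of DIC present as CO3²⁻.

α₂ = 1 / (1 + [H⁺]/K2 + [H⁺]²/(K1K2)) = 1 / (1 + 10^+1.97 + 10^+0.70)
   = 1 / (1 + 93.325 + 5.0119) = 1/99.337 = 0.01007

α₂ = 0.0101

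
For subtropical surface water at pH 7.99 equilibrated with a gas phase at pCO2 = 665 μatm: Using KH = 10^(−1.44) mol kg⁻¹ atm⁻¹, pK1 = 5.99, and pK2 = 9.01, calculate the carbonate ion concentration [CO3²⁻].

[CO3²⁻] = 0.231 mmol/kg

[CO2*] = KH · pCO2 = 10^(−1.44) × 665×10^-6 = 2.414×10^-5 mol/kg
α₀ = 1/(1 + K1/[H⁺] + K1K2/[H⁺]²) = 1/(1 + 10^+2.00 + 10^+0.98) = 0.009046
DIC = [CO2*]/α₀ = 2.414×10^-5 / 0.009046 = 2.669 mmol/kg
[CO3²⁻] = α₂·DIC; α₂ = 0.08639, so [CO3²⁻] = 0.08639 × 2.669 = 0.231 mmol/kg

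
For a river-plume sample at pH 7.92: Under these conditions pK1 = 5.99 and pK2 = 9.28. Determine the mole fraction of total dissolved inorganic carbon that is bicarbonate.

α₁ = 1 / (1 + [H⁺]/K1 + K2/[H⁺]) = 1 / (1 + 10^-1.93 + 10^-1.36)
   = 1 / (1 + 0.011749 + 0.043652) = 1/1.0554 = 0.9475

α₁ = 0.948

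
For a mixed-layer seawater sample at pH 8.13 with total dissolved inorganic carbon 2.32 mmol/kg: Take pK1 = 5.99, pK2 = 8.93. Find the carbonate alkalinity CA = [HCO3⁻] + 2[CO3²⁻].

CA = [HCO3⁻] + 2[CO3²⁻] = (α₁ + 2α₂)·DIC
At pH 8.13: [H⁺]/K1 = 10^-2.14 = 0.0072444, K2/[H⁺] = 10^-0.80 = 0.15849
α₁ = 1/(1 + 0.0072444 + 0.15849) = 1/1.1657 = 0.8578; α₂ = α₁·K2/[H⁺] = 0.1360
α₁ + 2α₂ = 1.1297
CA = 1.1297 × 2.32 = 2.62 mmol/kg

CA = 2.62 mmol/kg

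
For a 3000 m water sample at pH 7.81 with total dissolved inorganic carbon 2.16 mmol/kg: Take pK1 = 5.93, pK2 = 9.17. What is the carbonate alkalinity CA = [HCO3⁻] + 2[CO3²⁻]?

CA = [HCO3⁻] + 2[CO3²⁻] = (α₁ + 2α₂)·DIC
At pH 7.81: [H⁺]/K1 = 10^-1.88 = 0.013183, K2/[H⁺] = 10^-1.36 = 0.043652
α₁ = 1/(1 + 0.013183 + 0.043652) = 1/1.0568 = 0.9462; α₂ = α₁·K2/[H⁺] = 0.04130
α₁ + 2α₂ = 1.0288
CA = 1.0288 × 2.16 = 2.22 mmol/kg

CA = 2.22 mmol/kg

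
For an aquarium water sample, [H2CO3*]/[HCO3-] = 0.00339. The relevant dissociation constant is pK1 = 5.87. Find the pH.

pH = 8.34

From K1 = [H⁺][HCO3-]/[H2CO3*]:  pH = pK1 − log₁₀([H2CO3*]/[HCO3-])
log₁₀(0.00339) = -2.470
pH = 5.87 − (-2.470) = 8.34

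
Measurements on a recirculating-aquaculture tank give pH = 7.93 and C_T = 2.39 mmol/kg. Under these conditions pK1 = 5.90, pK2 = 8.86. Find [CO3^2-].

[CO3²⁻] = 0.249 mmol/kg

α₂ = 1 / (1 + [H⁺]/K2 + [H⁺]²/(K1K2)) = 1 / (1 + 10^+0.93 + 10^-1.10)
   = 1 / (1 + 8.5114 + 0.079433) = 1/9.5908 = 0.1043
[CO3²⁻] = α₂ × DIC = 0.1043 × 2.39 = 0.249 mmol/kg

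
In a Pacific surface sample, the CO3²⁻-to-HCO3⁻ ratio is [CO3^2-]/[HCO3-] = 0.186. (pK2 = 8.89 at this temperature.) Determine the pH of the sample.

From K2 = [H⁺][CO3^2-]/[HCO3-]:  pH = pK2 + log₁₀([CO3^2-]/[HCO3-])
log₁₀(0.186) = -0.730
pH = 8.89 + (-0.730) = 8.16

pH = 8.16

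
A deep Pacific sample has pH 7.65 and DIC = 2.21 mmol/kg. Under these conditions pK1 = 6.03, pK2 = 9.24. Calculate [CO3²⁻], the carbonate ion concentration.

α₂ = 1 / (1 + [H⁺]/K2 + [H⁺]²/(K1K2)) = 1 / (1 + 10^+1.59 + 10^-0.03)
   = 1 / (1 + 38.905 + 0.93325) = 1/40.838 = 0.02449
[CO3²⁻] = α₂ × DIC = 0.02449 × 2.21 = 0.0541 mmol/kg

[CO3²⁻] = 0.0541 mmol/kg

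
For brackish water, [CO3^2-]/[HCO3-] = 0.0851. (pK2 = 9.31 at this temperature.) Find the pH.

From K2 = [H⁺][CO3^2-]/[HCO3-]:  pH = pK2 + log₁₀([CO3^2-]/[HCO3-])
log₁₀(0.0851) = -1.070
pH = 9.31 + (-1.070) = 8.24

pH = 8.24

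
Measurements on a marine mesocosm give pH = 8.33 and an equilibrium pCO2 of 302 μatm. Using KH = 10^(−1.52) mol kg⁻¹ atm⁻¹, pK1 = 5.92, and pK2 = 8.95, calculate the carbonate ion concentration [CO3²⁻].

[CO2*] = KH · pCO2 = 10^(−1.52) × 302×10^-6 = 9.120×10^-6 mol/kg
α₀ = 1/(1 + K1/[H⁺] + K1K2/[H⁺]²) = 1/(1 + 10^+2.41 + 10^+1.79) = 0.003128
DIC = [CO2*]/α₀ = 9.120×10^-6 / 0.003128 = 2.916 mmol/kg
[CO3²⁻] = α₂·DIC; α₂ = 0.1929, so [CO3²⁻] = 0.1929 × 2.916 = 0.562 mmol/kg

[CO3²⁻] = 0.562 mmol/kg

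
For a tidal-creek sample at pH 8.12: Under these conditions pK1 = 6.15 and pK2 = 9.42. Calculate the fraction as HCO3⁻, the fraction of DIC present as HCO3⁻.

α₁ = 0.943

α₁ = 1 / (1 + [H⁺]/K1 + K2/[H⁺]) = 1 / (1 + 10^-1.97 + 10^-1.30)
   = 1 / (1 + 0.010715 + 0.050119) = 1/1.0608 = 0.9427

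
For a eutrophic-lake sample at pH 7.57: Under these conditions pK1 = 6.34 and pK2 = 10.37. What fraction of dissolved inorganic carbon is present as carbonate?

α₂ = 0.00149

α₂ = 1 / (1 + [H⁺]/K2 + [H⁺]²/(K1K2)) = 1 / (1 + 10^+2.80 + 10^+1.57)
   = 1 / (1 + 630.96 + 37.154) = 1/669.11 = 0.001495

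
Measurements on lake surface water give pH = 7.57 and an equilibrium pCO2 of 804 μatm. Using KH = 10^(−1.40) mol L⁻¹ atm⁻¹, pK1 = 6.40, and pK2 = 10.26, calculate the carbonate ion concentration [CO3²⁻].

[CO2*] = KH · pCO2 = 10^(−1.40) × 804×10^-6 = 3.201×10^-5 mol/L
α₀ = 1/(1 + K1/[H⁺] + K1K2/[H⁺]²) = 1/(1 + 10^+1.17 + 10^-1.52) = 0.06321
DIC = [CO2*]/α₀ = 3.201×10^-5 / 0.06321 = 0.5064 mmol/L
[CO3²⁻] = α₂·DIC; α₂ = 0.001909, so [CO3²⁻] = 0.001909 × 0.5064 = 0.000967 mmol/L = 0.967 μmol/L

[CO3²⁻] = 0.967 μmol/L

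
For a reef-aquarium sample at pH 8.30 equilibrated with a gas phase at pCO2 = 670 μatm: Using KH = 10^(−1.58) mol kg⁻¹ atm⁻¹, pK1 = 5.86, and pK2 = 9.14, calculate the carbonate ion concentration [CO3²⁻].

[CO3²⁻] = 0.702 mmol/kg

[CO2*] = KH · pCO2 = 10^(−1.58) × 670×10^-6 = 1.762×10^-5 mol/kg
α₀ = 1/(1 + K1/[H⁺] + K1K2/[H⁺]²) = 1/(1 + 10^+2.44 + 10^+1.60) = 0.003162
DIC = [CO2*]/α₀ = 1.762×10^-5 / 0.003162 = 5.573 mmol/kg
[CO3²⁻] = α₂·DIC; α₂ = 0.1259, so [CO3²⁻] = 0.1259 × 5.573 = 0.702 mmol/kg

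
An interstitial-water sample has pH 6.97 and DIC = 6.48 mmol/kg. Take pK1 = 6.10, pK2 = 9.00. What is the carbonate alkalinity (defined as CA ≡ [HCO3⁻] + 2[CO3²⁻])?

CA = 5.77 mmol/kg

CA = [HCO3⁻] + 2[CO3²⁻] = (α₁ + 2α₂)·DIC
At pH 6.97: [H⁺]/K1 = 10^-0.87 = 0.13490, K2/[H⁺] = 10^-2.03 = 0.0093325
α₁ = 1/(1 + 0.13490 + 0.0093325) = 1/1.1442 = 0.8740; α₂ = α₁·K2/[H⁺] = 0.008156
α₁ + 2α₂ = 0.8903
CA = 0.8903 × 6.48 = 5.77 mmol/kg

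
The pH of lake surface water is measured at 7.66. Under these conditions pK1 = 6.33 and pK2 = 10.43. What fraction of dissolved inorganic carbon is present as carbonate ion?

α₂ = 0.00162

α₂ = 1 / (1 + [H⁺]/K2 + [H⁺]²/(K1K2)) = 1 / (1 + 10^+2.77 + 10^+1.44)
   = 1 / (1 + 588.84 + 27.542) = 1/617.39 = 0.001620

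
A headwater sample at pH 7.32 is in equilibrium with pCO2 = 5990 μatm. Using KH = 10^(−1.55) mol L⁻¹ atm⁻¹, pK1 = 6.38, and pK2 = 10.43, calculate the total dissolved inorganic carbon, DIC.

[CO2*] = KH · pCO2 = 10^(−1.55) × 5990×10^-6 = 1.688×10^-4 mol/L
α₀ = 1/(1 + K1/[H⁺] + K1K2/[H⁺]²) = 1/(1 + 10^+0.94 + 10^-2.17) = 0.1029
DIC = [CO2*]/α₀ = 1.688×10^-4 / 0.1029 = 1.64 mmol/L

DIC = 1.64 mmol/L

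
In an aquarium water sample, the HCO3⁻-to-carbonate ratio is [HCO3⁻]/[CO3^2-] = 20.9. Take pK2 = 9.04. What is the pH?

pH = 7.72

From K2 = [H⁺][CO3^2-]/[HCO3⁻]:  pH = pK2 − log₁₀([HCO3⁻]/[CO3^2-])
log₁₀(20.9) = +1.320
pH = 9.04 − (+1.320) = 7.72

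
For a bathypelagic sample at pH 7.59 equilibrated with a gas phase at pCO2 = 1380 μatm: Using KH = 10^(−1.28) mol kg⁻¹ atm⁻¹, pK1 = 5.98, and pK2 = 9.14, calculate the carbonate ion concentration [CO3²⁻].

[CO2*] = KH · pCO2 = 10^(−1.28) × 1380×10^-6 = 7.242×10^-5 mol/kg
α₀ = 1/(1 + K1/[H⁺] + K1K2/[H⁺]²) = 1/(1 + 10^+1.61 + 10^+0.06) = 0.02332
DIC = [CO2*]/α₀ = 7.242×10^-5 / 0.02332 = 3.106 mmol/kg
[CO3²⁻] = α₂·DIC; α₂ = 0.02677, so [CO3²⁻] = 0.02677 × 3.106 = 0.0832 mmol/kg

[CO3²⁻] = 0.0832 mmol/kg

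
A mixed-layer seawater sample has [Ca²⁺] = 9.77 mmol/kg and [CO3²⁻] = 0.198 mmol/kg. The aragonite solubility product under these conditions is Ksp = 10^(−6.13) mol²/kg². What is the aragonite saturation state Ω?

Ksp = 10^(−6.13) = 7.413×10^-7
Ω = [Ca²⁺][CO3²⁻]/Ksp = (9.77×10^-3)(0.198×10^-3) / 7.413×10^-7 = 2.61

Ω = 2.61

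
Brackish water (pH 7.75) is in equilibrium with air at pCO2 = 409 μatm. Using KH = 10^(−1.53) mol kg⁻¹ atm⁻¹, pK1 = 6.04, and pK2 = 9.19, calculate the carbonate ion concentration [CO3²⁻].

[CO2*] = KH · pCO2 = 10^(−1.53) × 409×10^-6 = 1.207×10^-5 mol/kg
α₀ = 1/(1 + K1/[H⁺] + K1K2/[H⁺]²) = 1/(1 + 10^+1.71 + 10^+0.27) = 0.01847
DIC = [CO2*]/α₀ = 1.207×10^-5 / 0.01847 = 0.6536 mmol/kg
[CO3²⁻] = α₂·DIC; α₂ = 0.03439, so [CO3²⁻] = 0.03439 × 0.6536 = 0.0225 mmol/kg

[CO3²⁻] = 0.0225 mmol/kg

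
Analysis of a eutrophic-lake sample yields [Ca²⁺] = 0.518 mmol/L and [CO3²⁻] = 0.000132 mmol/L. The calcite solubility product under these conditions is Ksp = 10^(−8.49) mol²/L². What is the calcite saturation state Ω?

Ω = 0.0211

Ksp = 10^(−8.49) = 3.236×10^-9
Ω = [Ca²⁺][CO3²⁻]/Ksp = (0.518×10^-3)(0.000132×10^-3) / 3.236×10^-9 = 0.0211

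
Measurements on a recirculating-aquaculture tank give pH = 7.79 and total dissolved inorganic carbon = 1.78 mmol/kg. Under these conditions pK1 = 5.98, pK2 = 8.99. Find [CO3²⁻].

α₂ = 1 / (1 + [H⁺]/K2 + [H⁺]²/(K1K2)) = 1 / (1 + 10^+1.20 + 10^-0.61)
   = 1 / (1 + 15.849 + 0.24547) = 1/17.094 = 0.05850
[CO3²⁻] = α₂ × DIC = 0.05850 × 1.78 = 0.104 mmol/kg

[CO3²⁻] = 0.104 mmol/kg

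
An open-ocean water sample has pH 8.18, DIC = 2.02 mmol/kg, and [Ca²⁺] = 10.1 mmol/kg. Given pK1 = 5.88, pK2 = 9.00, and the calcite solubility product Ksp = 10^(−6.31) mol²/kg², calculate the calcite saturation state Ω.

Ω = 5.45

α₂ = 1 / (1 + [H⁺]/K2 + [H⁺]²/(K1K2)) = 1 / (1 + 10^+0.82 + 10^-1.48)
   = 1 / (1 + 6.6069 + 0.033113) = 1/7.6400 = 0.1309
[CO3²⁻] = α₂ × DIC = 0.1309 × 2.02 = 0.2644 mmol/kg
Ksp = 10^(−6.31) = 4.898×10^-7
Ω = [Ca²⁺][CO3²⁻]/Ksp = (10.1×10^-3)(2.644×10^-4) / 4.898×10^-7 = 5.45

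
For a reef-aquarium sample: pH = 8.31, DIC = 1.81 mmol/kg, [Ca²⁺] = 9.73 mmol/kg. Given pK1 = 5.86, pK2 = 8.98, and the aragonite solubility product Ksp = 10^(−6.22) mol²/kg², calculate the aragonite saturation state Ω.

Ω = 5.13

α₂ = 1 / (1 + [H⁺]/K2 + [H⁺]²/(K1K2)) = 1 / (1 + 10^+0.67 + 10^-1.78)
   = 1 / (1 + 4.6774 + 0.016596) = 1/5.6939 = 0.1756
[CO3²⁻] = α₂ × DIC = 0.1756 × 1.81 = 0.3179 mmol/kg
Ksp = 10^(−6.22) = 6.026×10^-7
Ω = [Ca²⁺][CO3²⁻]/Ksp = (9.73×10^-3)(3.179×10^-4) / 6.026×10^-7 = 5.13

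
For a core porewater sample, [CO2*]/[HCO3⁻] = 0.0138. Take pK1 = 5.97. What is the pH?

pH = 7.83

From K1 = [H⁺][HCO3⁻]/[CO2*]:  pH = pK1 − log₁₀([CO2*]/[HCO3⁻])
log₁₀(0.0138) = -1.860
pH = 5.97 − (-1.860) = 7.83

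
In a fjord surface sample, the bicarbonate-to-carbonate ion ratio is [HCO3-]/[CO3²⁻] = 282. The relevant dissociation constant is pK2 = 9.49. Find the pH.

From K2 = [H⁺][CO3²⁻]/[HCO3-]:  pH = pK2 − log₁₀([HCO3-]/[CO3²⁻])
log₁₀(282) = +2.450
pH = 9.49 − (+2.450) = 7.04

pH = 7.04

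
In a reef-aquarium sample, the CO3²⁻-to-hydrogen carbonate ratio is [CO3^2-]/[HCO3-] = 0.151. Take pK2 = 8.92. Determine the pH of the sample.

pH = 8.10

From K2 = [H⁺][CO3^2-]/[HCO3-]:  pH = pK2 + log₁₀([CO3^2-]/[HCO3-])
log₁₀(0.151) = -0.821
pH = 8.92 + (-0.821) = 8.10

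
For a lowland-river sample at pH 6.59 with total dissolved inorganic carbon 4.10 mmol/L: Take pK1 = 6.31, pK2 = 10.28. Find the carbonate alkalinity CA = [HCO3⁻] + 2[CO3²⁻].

CA = [HCO3⁻] + 2[CO3²⁻] = (α₁ + 2α₂)·DIC
At pH 6.59: [H⁺]/K1 = 10^-0.28 = 0.52481, K2/[H⁺] = 10^-3.69 = 0.00020417
α₁ = 1/(1 + 0.52481 + 0.00020417) = 1/1.5250 = 0.6557; α₂ = α₁·K2/[H⁺] = 0.0001339
α₁ + 2α₂ = 0.6560
CA = 0.6560 × 4.10 = 2.69 mmol/L

CA = 2.69 mmol/L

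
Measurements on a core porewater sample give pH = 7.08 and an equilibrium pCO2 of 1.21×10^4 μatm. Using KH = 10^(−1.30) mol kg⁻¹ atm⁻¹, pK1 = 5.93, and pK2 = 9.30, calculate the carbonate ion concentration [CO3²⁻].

[CO2*] = KH · pCO2 = 10^(−1.30) × 1.21×10^4×10^-6 = 6.064×10^-4 mol/kg
α₀ = 1/(1 + K1/[H⁺] + K1K2/[H⁺]²) = 1/(1 + 10^+1.15 + 10^-1.07) = 0.06574
DIC = [CO2*]/α₀ = 6.064×10^-4 / 0.06574 = 9.224 mmol/kg
[CO3²⁻] = α₂·DIC; α₂ = 0.005596, so [CO3²⁻] = 0.005596 × 9.224 = 0.0516 mmol/kg

[CO3²⁻] = 0.0516 mmol/kg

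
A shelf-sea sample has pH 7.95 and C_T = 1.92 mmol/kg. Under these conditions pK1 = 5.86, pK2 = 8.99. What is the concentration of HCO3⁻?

[HCO3⁻] = 1.75 mmol/kg

α₁ = 1 / (1 + [H⁺]/K1 + K2/[H⁺]) = 1 / (1 + 10^-2.09 + 10^-1.04)
   = 1 / (1 + 0.0081283 + 0.091201) = 1/1.0993 = 0.9096
[HCO3⁻] = α₁ × DIC = 0.9096 × 1.92 = 1.75 mmol/kg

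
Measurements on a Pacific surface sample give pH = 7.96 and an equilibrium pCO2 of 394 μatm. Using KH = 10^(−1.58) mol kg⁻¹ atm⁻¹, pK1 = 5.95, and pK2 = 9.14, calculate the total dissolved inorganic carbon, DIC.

DIC = 1.14 mmol/kg

[CO2*] = KH · pCO2 = 10^(−1.58) × 394×10^-6 = 1.036×10^-5 mol/kg
α₀ = 1/(1 + K1/[H⁺] + K1K2/[H⁺]²) = 1/(1 + 10^+2.01 + 10^+0.83) = 0.009083
DIC = [CO2*]/α₀ = 1.036×10^-5 / 0.009083 = 1.14 mmol/kg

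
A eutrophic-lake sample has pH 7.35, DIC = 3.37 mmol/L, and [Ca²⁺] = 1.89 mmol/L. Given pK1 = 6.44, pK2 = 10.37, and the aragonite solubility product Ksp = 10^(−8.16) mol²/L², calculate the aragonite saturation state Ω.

Ω = 0.782

α₂ = 1 / (1 + [H⁺]/K2 + [H⁺]²/(K1K2)) = 1 / (1 + 10^+3.02 + 10^+2.11)
   = 1 / (1 + 1047.1 + 128.82) = 1/1177.0 = 0.0008497
[CO3²⁻] = α₂ × DIC = 0.0008497 × 3.37 = 0.002863 mmol/L = 2.863 μmol/L
Ksp = 10^(−8.16) = 6.918×10^-9
Ω = [Ca²⁺][CO3²⁻]/Ksp = (1.89×10^-3)(2.863×10^-6) / 6.918×10^-9 = 0.782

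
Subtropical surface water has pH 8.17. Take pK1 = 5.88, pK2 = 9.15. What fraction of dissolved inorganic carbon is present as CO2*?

α₀ = 1 / (1 + K1/[H⁺] + K1K2/[H⁺]²) = 1 / (1 + 10^+2.29 + 10^+1.31)
   = 1 / (1 + 194.98 + 20.417) = 1/216.40 = 0.004621

α₀ = 0.00462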